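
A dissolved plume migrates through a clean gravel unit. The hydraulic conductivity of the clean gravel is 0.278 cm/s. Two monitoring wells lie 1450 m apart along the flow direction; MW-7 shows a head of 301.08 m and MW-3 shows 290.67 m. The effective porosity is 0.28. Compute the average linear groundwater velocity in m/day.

6.16

Convert K: 0.278 cm/s × 864 = 240.2 m/day.
Hydraulic gradient i = (301.08 − 290.67) / 1450 = 10.41 / 1450 = 0.007179.
Darcy flux q = K · i = 240.2 × 0.007179 = 1.724 m/day.
Seepage velocity v = q / n_e = 1.724 / 0.28 = 6.159 m/day.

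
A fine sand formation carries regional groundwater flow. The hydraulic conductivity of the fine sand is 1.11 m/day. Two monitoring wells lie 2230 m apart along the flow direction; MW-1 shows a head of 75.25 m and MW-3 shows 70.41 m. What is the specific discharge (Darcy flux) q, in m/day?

Hydraulic gradient i = (75.25 − 70.41) / 2230 = 4.84 / 2230 = 0.002170.
Specific discharge q = K · i = 1.110 × 0.002170 = 0.002409 m/day.

0.00241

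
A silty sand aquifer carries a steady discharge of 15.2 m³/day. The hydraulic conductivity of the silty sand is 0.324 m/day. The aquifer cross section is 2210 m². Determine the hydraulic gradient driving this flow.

From Q = K·A·i, i = Q / (K·A) = 15.2 / (0.3240 × 2210) = 0.02123.

0.0212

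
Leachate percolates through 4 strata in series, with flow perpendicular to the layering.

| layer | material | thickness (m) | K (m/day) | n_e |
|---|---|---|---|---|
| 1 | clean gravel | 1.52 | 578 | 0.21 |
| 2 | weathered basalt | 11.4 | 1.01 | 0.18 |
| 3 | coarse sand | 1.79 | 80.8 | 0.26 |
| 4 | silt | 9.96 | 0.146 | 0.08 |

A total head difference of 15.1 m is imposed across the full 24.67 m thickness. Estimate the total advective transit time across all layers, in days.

19.1

With flow normal to the layers, continuity requires the same specific discharge q through every layer.
Σ(b_i/K_i) = 1.52/578 + 11.4/1.01 + 1.79/80.8 + 9.96/0.146 = 79.53 d.
q = Δh / Σ(b_i/K_i) = 15.1 / 79.53 = 0.1899 m/day.
In each layer the seepage velocity is v_i = q/n_i, so the layer transit time is t_i = b_i·n_i / q:
  layer 1 (clean gravel): t_1 = 1.52 × 0.21 / 0.1899 = 1.681 d
  layer 2 (weathered basalt): t_2 = 11.4 × 0.18 / 0.1899 = 10.81 d
  layer 3 (coarse sand): t_3 = 1.79 × 0.26 / 0.1899 = 2.451 d
  layer 4 (silt): t_4 = 9.96 × 0.08 / 0.1899 = 4.197 d
Total t = Σ t_i = 19.14 days.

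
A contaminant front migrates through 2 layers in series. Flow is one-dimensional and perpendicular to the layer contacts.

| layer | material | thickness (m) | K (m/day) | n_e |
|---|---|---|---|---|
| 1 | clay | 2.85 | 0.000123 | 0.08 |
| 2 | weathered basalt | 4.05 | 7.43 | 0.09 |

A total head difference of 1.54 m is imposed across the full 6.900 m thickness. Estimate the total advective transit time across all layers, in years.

With flow normal to the layers, continuity requires the same specific discharge q through every layer.
Σ(b_i/K_i) = 2.85/0.000123 + 4.05/7.43 = 23171 d.
q = Δh / Σ(b_i/K_i) = 1.54 / 23171 = 6.646e-05 m/day.
In each layer the seepage velocity is v_i = q/n_i, so the layer transit time is t_i = b_i·n_i / q:
  layer 1 (clay): t_1 = 2.85 × 0.08 / 6.646e-05 = 3431 d
  layer 2 (weathered basalt): t_2 = 4.05 × 0.09 / 6.646e-05 = 5484 d
Total t = Σ t_i = 8915 days = 24.41 years.

24.4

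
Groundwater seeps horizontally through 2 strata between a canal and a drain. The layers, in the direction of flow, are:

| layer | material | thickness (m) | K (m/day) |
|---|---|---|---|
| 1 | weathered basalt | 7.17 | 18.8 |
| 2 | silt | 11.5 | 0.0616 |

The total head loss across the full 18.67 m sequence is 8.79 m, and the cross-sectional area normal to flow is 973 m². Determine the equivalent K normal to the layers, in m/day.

Flow is perpendicular to layering, so the layers act in series and the equivalent K is the thickness-weighted harmonic mean.
Total thickness L = 7.17 + 11.5 = 18.67 m.
Σ(b_i/K_i) = 7.17/18.8 + 11.5/0.0616 = 187.1 d.
K_eq = L / Σ(b_i/K_i) = 18.67 / 187.1 = 0.09980 m/day.

0.0998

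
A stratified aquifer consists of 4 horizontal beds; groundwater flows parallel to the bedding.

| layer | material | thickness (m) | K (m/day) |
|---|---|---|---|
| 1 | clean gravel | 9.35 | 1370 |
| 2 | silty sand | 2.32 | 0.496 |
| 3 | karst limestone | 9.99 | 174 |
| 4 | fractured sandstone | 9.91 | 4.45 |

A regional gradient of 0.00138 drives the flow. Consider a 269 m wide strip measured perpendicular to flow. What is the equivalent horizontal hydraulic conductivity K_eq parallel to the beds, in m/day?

Flow is parallel to layering, so each bed carries its own Darcy discharge and the transmissivities add.
Σ(K_i·b_i) = 1370×9.35 + 0.496×2.32 + 174×9.99 + 4.45×9.91 = 14593 m²/day.
Total thickness b = 31.57 m, so K_eq = Σ(K_i·b_i)/b = 462.2 m/day.

462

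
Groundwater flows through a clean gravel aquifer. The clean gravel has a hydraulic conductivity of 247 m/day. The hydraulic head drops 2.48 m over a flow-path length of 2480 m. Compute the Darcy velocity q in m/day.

Hydraulic gradient i = Δh / L = 2.48 / 2480 = 0.001000.
Specific discharge q = K · i = 247.0 × 0.001000 = 0.2470 m/day.

0.247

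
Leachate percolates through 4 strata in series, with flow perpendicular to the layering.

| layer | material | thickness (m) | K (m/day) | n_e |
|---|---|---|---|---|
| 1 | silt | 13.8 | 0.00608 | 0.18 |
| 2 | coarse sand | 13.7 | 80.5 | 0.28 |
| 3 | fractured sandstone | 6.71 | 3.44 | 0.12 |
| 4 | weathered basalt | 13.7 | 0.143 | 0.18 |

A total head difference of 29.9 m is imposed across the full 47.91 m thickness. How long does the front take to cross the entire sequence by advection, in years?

2.08

With flow normal to the layers, continuity requires the same specific discharge q through every layer.
Σ(b_i/K_i) = 13.8/0.00608 + 13.7/80.5 + 6.71/3.44 + 13.7/0.143 = 2368 d.
q = Δh / Σ(b_i/K_i) = 29.9 / 2368 = 0.01263 m/day.
In each layer the seepage velocity is v_i = q/n_i, so the layer transit time is t_i = b_i·n_i / q:
  layer 1 (silt): t_1 = 13.8 × 0.18 / 0.01263 = 196.7 d
  layer 2 (coarse sand): t_2 = 13.7 × 0.28 / 0.01263 = 303.8 d
  layer 3 (fractured sandstone): t_3 = 6.71 × 0.12 / 0.01263 = 63.76 d
  layer 4 (weathered basalt): t_4 = 13.7 × 0.18 / 0.01263 = 195.3 d
Total t = Σ t_i = 759.5 days = 2.079 years.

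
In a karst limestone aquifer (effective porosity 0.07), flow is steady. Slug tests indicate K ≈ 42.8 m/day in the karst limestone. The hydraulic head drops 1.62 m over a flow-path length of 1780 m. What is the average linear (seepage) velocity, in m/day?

Hydraulic gradient i = Δh / L = 1.62 / 1780 = 0.0009101.
Darcy flux q = K · i = 42.80 × 0.0009101 = 0.03895 m/day.
Seepage velocity v = q / n_e = 0.03895 / 0.07 = 0.5565 m/day.

0.556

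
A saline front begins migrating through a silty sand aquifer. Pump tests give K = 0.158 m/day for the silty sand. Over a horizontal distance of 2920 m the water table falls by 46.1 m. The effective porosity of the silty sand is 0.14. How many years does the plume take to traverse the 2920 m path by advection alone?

449

Hydraulic gradient i = Δh / L = 46.1 / 2920 = 0.01579.
Darcy flux q = K · i = 0.1580 × 0.01579 = 0.002494 m/day.
Seepage velocity v = q / n_e = 0.002494 / 0.14 = 0.01782 m/day.
Travel time t = L / v = 2920 / 0.01782 = 1.639e+05 days = 448.7 years.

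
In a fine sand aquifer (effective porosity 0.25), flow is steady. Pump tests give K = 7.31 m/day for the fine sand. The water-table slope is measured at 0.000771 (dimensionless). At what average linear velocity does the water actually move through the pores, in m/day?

0.0225

Hydraulic gradient i = 0.000771.
Darcy flux q = K · i = 7.310 × 0.0007710 = 0.005636 m/day.
Seepage velocity v = q / n_e = 0.005636 / 0.25 = 0.02254 m/day.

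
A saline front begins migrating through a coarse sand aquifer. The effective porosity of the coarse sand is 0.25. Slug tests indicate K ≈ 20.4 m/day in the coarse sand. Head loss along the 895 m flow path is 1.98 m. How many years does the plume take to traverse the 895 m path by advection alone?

13.6

Hydraulic gradient i = Δh / L = 1.98 / 895 = 0.002212.
Darcy flux q = K · i = 20.40 × 0.002212 = 0.04513 m/day.
Seepage velocity v = q / n_e = 0.04513 / 0.25 = 0.1805 m/day.
Travel time t = L / v = 895 / 0.1805 = 4958 days = 13.57 years.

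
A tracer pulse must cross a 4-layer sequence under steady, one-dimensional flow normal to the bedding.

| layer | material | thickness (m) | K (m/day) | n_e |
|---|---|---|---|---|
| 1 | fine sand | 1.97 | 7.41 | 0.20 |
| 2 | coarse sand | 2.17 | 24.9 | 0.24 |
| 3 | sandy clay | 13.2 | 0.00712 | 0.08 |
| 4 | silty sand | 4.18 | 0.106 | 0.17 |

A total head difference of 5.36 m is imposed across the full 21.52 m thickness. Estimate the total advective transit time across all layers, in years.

2.59

With flow normal to the layers, continuity requires the same specific discharge q through every layer.
Σ(b_i/K_i) = 1.97/7.41 + 2.17/24.9 + 13.2/0.00712 + 4.18/0.106 = 1894 d.
q = Δh / Σ(b_i/K_i) = 5.36 / 1894 = 0.002830 m/day.
In each layer the seepage velocity is v_i = q/n_i, so the layer transit time is t_i = b_i·n_i / q:
  layer 1 (fine sand): t_1 = 1.97 × 0.20 / 0.002830 = 139.2 d
  layer 2 (coarse sand): t_2 = 2.17 × 0.24 / 0.002830 = 184.0 d
  layer 3 (sandy clay): t_3 = 13.2 × 0.08 / 0.002830 = 373.1 d
  layer 4 (silty sand): t_4 = 4.18 × 0.17 / 0.002830 = 251.1 d
Total t = Σ t_i = 947.4 days = 2.594 years.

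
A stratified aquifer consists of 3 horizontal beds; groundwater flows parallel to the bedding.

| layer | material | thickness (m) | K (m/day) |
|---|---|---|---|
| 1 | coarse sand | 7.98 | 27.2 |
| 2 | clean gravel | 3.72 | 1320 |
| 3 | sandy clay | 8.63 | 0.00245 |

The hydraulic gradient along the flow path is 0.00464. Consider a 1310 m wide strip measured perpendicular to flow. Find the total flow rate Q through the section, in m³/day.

Flow is parallel to layering, so each bed carries its own Darcy discharge and the transmissivities add.
Σ(K_i·b_i) = 27.2×7.98 + 1320×3.72 + 0.00245×8.63 = 5127 m²/day.
Hydraulic gradient i = 0.00464.
Q = Σ(K_i·b_i) · W · i = 5127 × 1310 × 0.004640 = 31167 m³/day.

31200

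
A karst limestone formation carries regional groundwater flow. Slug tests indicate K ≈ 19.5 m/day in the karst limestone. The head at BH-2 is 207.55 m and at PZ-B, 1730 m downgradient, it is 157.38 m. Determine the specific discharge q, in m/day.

Hydraulic gradient i = (207.55 − 157.38) / 1730 = 50.17 / 1730 = 0.02900.
Specific discharge q = K · i = 19.50 × 0.02900 = 0.5655 m/day.

0.566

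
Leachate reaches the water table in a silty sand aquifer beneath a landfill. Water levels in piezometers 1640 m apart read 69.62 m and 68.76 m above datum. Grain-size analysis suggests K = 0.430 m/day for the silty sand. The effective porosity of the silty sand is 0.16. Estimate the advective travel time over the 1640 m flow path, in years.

3190

Hydraulic gradient i = (69.62 − 68.76) / 1640 = 0.86 / 1640 = 0.0005244.
Darcy flux q = K · i = 0.4300 × 0.0005244 = 0.0002255 m/day.
Seepage velocity v = q / n_e = 0.0002255 / 0.16 = 0.001409 m/day.
Travel time t = L / v = 1640 / 0.001409 = 1.164e+06 days = 3186 years.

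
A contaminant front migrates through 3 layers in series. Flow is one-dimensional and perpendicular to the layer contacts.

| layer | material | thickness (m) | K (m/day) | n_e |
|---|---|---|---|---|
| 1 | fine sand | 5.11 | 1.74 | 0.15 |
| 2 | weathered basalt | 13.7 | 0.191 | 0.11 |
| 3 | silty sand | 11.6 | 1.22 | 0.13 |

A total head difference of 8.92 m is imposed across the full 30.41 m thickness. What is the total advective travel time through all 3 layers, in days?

With flow normal to the layers, continuity requires the same specific discharge q through every layer.
Σ(b_i/K_i) = 5.11/1.74 + 13.7/0.191 + 11.6/1.22 = 84.17 d.
q = Δh / Σ(b_i/K_i) = 8.92 / 84.17 = 0.1060 m/day.
In each layer the seepage velocity is v_i = q/n_i, so the layer transit time is t_i = b_i·n_i / q:
  layer 1 (fine sand): t_1 = 5.11 × 0.15 / 0.1060 = 7.233 d
  layer 2 (weathered basalt): t_2 = 13.7 × 0.11 / 0.1060 = 14.22 d
  layer 3 (silty sand): t_3 = 11.6 × 0.13 / 0.1060 = 14.23 d
Total t = Σ t_i = 35.68 days.

35.7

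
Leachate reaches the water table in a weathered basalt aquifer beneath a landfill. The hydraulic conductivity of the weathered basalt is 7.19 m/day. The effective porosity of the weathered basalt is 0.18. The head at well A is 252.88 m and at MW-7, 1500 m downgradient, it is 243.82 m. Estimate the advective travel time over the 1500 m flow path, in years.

Hydraulic gradient i = (252.88 − 243.82) / 1500 = 9.06 / 1500 = 0.006040.
Darcy flux q = K · i = 7.190 × 0.006040 = 0.04343 m/day.
Seepage velocity v = q / n_e = 0.04343 / 0.18 = 0.2413 m/day.
Travel time t = L / v = 1500 / 0.2413 = 6217 days = 17.02 years.

17.0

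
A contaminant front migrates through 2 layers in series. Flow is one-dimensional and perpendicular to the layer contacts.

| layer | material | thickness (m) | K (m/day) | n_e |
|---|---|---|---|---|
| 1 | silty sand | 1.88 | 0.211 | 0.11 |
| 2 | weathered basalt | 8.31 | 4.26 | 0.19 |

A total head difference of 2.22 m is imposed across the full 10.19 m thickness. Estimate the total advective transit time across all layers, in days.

8.74

With flow normal to the layers, continuity requires the same specific discharge q through every layer.
Σ(b_i/K_i) = 1.88/0.211 + 8.31/4.26 = 10.86 d.
q = Δh / Σ(b_i/K_i) = 2.22 / 10.86 = 0.2044 m/day.
In each layer the seepage velocity is v_i = q/n_i, so the layer transit time is t_i = b_i·n_i / q:
  layer 1 (silty sand): t_1 = 1.88 × 0.11 / 0.2044 = 1.012 d
  layer 2 (weathered basalt): t_2 = 8.31 × 0.19 / 0.2044 = 7.724 d
Total t = Σ t_i = 8.736 days.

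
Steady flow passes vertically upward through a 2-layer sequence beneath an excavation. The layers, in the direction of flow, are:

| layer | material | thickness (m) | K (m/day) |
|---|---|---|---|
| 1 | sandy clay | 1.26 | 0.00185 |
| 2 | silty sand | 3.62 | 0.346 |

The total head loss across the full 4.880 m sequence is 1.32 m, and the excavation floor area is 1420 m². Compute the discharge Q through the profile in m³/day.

2.71

Flow is perpendicular to layering, so the layers act in series and the equivalent K is the thickness-weighted harmonic mean.
Total thickness L = 1.26 + 3.62 = 4.880 m.
Σ(b_i/K_i) = 1.26/0.00185 + 3.62/0.346 = 691.5 d.
K_eq = L / Σ(b_i/K_i) = 4.880 / 691.5 = 0.007057 m/day.
Q = K_eq · A · (Δh/L) = 0.007057 × 1420 × (1.32/4.880) = 2.710 m³/day.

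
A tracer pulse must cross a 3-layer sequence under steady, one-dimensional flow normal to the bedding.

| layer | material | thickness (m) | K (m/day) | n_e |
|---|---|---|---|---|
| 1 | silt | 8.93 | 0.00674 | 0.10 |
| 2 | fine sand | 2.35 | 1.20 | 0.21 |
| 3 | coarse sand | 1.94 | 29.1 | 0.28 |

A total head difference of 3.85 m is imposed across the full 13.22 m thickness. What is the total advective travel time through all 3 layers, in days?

665

With flow normal to the layers, continuity requires the same specific discharge q through every layer.
Σ(b_i/K_i) = 8.93/0.00674 + 2.35/1.20 + 1.94/29.1 = 1327 d.
q = Δh / Σ(b_i/K_i) = 3.85 / 1327 = 0.002901 m/day.
In each layer the seepage velocity is v_i = q/n_i, so the layer transit time is t_i = b_i·n_i / q:
  layer 1 (silt): t_1 = 8.93 × 0.10 / 0.002901 = 307.8 d
  layer 2 (fine sand): t_2 = 2.35 × 0.21 / 0.002901 = 170.1 d
  layer 3 (coarse sand): t_3 = 1.94 × 0.28 / 0.002901 = 187.2 d
Total t = Σ t_i = 665.1 days.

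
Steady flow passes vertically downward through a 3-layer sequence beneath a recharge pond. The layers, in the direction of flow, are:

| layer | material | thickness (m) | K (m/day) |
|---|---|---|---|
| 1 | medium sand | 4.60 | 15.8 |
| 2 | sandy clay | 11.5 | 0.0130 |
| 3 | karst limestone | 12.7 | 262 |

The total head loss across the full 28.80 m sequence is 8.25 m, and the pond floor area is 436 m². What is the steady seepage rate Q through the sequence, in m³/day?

Flow is perpendicular to layering, so the layers act in series and the equivalent K is the thickness-weighted harmonic mean.
Total thickness L = 4.60 + 11.5 + 12.7 = 28.80 m.
Σ(b_i/K_i) = 4.60/15.8 + 11.5/0.0130 + 12.7/262 = 885.0 d.
K_eq = L / Σ(b_i/K_i) = 28.80 / 885.0 = 0.03254 m/day.
Q = K_eq · A · (Δh/L) = 0.03254 × 436 × (8.25/28.80) = 4.065 m³/day.

4.06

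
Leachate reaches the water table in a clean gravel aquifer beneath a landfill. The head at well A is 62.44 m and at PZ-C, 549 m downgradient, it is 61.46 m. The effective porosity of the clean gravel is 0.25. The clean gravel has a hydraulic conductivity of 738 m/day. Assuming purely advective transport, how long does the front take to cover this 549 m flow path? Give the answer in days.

104

Hydraulic gradient i = (62.44 − 61.46) / 549 = 0.98 / 549 = 0.001785.
Darcy flux q = K · i = 738.0 × 0.001785 = 1.317 m/day.
Seepage velocity v = q / n_e = 1.317 / 0.25 = 5.270 m/day.
Travel time t = L / v = 549 / 5.270 = 104.2 days.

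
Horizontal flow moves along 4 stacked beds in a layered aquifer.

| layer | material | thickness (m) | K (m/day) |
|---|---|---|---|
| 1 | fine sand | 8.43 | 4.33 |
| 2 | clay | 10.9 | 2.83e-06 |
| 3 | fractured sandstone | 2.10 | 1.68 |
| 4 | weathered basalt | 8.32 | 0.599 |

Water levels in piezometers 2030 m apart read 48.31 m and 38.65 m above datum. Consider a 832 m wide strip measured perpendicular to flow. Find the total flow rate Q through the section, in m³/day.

178

Flow is parallel to layering, so each bed carries its own Darcy discharge and the transmissivities add.
Σ(K_i·b_i) = 4.33×8.43 + 2.83e-06×10.9 + 1.68×2.10 + 0.599×8.32 = 45.01 m²/day.
Hydraulic gradient i = (48.31 − 38.65) / 2030 = 9.66 / 2030 = 0.004759.
Q = Σ(K_i·b_i) · W · i = 45.01 × 832 × 0.004759 = 178.2 m³/day.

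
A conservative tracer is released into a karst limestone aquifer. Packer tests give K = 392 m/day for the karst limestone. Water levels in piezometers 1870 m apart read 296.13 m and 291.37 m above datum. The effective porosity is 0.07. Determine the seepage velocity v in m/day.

Hydraulic gradient i = (296.13 − 291.37) / 1870 = 4.76 / 1870 = 0.002545.
Darcy flux q = K · i = 392.0 × 0.002545 = 0.9978 m/day.
Seepage velocity v = q / n_e = 0.9978 / 0.07 = 14.25 m/day.

14.3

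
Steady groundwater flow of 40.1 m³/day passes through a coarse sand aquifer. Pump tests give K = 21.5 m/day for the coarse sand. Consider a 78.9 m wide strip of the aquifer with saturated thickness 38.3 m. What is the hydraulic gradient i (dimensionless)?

0.000617

Cross-sectional area A = 78.9 × 38.3 = 3022 m².
From Q = K·A·i, i = Q / (K·A) = 40.1 / (21.50 × 3022) = 0.0006172.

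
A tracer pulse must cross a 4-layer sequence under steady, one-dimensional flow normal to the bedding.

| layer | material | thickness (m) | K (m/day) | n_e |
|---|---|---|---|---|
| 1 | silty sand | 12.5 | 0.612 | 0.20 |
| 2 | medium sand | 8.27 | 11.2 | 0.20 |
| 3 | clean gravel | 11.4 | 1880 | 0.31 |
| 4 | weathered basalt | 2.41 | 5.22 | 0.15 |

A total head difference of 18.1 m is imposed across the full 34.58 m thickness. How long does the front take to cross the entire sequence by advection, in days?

9.62

With flow normal to the layers, continuity requires the same specific discharge q through every layer.
Σ(b_i/K_i) = 12.5/0.612 + 8.27/11.2 + 11.4/1880 + 2.41/5.22 = 21.63 d.
q = Δh / Σ(b_i/K_i) = 18.1 / 21.63 = 0.8368 m/day.
In each layer the seepage velocity is v_i = q/n_i, so the layer transit time is t_i = b_i·n_i / q:
  layer 1 (silty sand): t_1 = 12.5 × 0.20 / 0.8368 = 2.988 d
  layer 2 (medium sand): t_2 = 8.27 × 0.20 / 0.8368 = 1.977 d
  layer 3 (clean gravel): t_3 = 11.4 × 0.31 / 0.8368 = 4.223 d
  layer 4 (weathered basalt): t_4 = 2.41 × 0.15 / 0.8368 = 0.4320 d
Total t = Σ t_i = 9.620 days.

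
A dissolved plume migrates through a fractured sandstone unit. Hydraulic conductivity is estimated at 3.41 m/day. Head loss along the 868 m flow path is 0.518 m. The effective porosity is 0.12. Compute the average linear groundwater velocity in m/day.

Hydraulic gradient i = Δh / L = 0.518 / 868 = 0.0005968.
Darcy flux q = K · i = 3.410 × 0.0005968 = 0.002035 m/day.
Seepage velocity v = q / n_e = 0.002035 / 0.12 = 0.01696 m/day.

0.0170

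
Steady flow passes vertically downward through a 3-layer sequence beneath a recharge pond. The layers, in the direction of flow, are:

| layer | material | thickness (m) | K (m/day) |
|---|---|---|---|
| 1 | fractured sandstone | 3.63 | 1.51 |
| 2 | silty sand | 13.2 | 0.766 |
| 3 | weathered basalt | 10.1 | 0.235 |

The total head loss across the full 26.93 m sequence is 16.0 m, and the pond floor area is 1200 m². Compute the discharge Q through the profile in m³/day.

Flow is perpendicular to layering, so the layers act in series and the equivalent K is the thickness-weighted harmonic mean.
Total thickness L = 3.63 + 13.2 + 10.1 = 26.93 m.
Σ(b_i/K_i) = 3.63/1.51 + 13.2/0.766 + 10.1/0.235 = 62.62 d.
K_eq = L / Σ(b_i/K_i) = 26.93 / 62.62 = 0.4301 m/day.
Q = K_eq · A · (Δh/L) = 0.4301 × 1200 × (16.0/26.93) = 306.6 m³/day.

307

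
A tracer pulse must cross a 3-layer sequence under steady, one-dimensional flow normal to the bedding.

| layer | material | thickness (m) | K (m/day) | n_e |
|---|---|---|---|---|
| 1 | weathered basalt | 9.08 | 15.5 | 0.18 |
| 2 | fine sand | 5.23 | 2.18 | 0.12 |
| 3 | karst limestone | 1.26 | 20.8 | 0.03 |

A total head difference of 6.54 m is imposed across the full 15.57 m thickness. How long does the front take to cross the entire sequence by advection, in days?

With flow normal to the layers, continuity requires the same specific discharge q through every layer.
Σ(b_i/K_i) = 9.08/15.5 + 5.23/2.18 + 1.26/20.8 = 3.045 d.
q = Δh / Σ(b_i/K_i) = 6.54 / 3.045 = 2.147 m/day.
In each layer the seepage velocity is v_i = q/n_i, so the layer transit time is t_i = b_i·n_i / q:
  layer 1 (weathered basalt): t_1 = 9.08 × 0.18 / 2.147 = 0.7611 d
  layer 2 (fine sand): t_2 = 5.23 × 0.12 / 2.147 = 0.2923 d
  layer 3 (karst limestone): t_3 = 1.26 × 0.03 / 2.147 = 0.01760 d
Total t = Σ t_i = 1.071 days.

1.07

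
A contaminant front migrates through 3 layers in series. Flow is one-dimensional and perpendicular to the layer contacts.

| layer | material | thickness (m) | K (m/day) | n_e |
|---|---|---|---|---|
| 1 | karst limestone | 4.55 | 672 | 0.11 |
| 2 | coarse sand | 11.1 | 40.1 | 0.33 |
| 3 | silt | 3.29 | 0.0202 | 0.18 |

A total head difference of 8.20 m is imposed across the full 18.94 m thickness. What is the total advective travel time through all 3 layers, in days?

94.6

With flow normal to the layers, continuity requires the same specific discharge q through every layer.
Σ(b_i/K_i) = 4.55/672 + 11.1/40.1 + 3.29/0.0202 = 163.2 d.
q = Δh / Σ(b_i/K_i) = 8.20 / 163.2 = 0.05026 m/day.
In each layer the seepage velocity is v_i = q/n_i, so the layer transit time is t_i = b_i·n_i / q:
  layer 1 (karst limestone): t_1 = 4.55 × 0.11 / 0.05026 = 9.958 d
  layer 2 (coarse sand): t_2 = 11.1 × 0.33 / 0.05026 = 72.88 d
  layer 3 (silt): t_3 = 3.29 × 0.18 / 0.05026 = 11.78 d
Total t = Σ t_i = 94.62 days.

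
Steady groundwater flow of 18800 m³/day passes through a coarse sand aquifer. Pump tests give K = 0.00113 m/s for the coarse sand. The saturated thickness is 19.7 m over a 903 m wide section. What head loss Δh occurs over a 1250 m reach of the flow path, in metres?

13.5

Convert K: 0.00113 m/s × 86400 = 97.63 m/day.
Cross-sectional area A = 903 × 19.7 = 17789 m².
From Q = K·A·i, i = Q / (K·A) = 18800 / (97.63 × 17789) = 0.01082.
Head loss Δh = i · L = 0.01082 × 1250 = 13.53 m.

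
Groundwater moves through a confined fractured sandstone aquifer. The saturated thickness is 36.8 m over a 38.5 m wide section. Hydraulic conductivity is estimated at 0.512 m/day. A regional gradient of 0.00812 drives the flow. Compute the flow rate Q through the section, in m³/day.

5.89

Cross-sectional area A = 38.5 × 36.8 = 1417 m².
Hydraulic gradient i = 0.00812.
Darcy's law: Q = K · A · i = 0.5120 × 1417 × 0.008120 = 5.890 m³/day.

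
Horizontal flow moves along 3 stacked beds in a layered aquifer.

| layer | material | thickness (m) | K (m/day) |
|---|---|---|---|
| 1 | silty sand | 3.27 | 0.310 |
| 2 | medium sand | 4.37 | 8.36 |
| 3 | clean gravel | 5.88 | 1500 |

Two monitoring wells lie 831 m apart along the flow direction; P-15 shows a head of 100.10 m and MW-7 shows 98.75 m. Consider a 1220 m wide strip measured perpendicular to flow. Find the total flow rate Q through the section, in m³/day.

17600

Flow is parallel to layering, so each bed carries its own Darcy discharge and the transmissivities add.
Σ(K_i·b_i) = 0.310×3.27 + 8.36×4.37 + 1500×5.88 = 8858 m²/day.
Hydraulic gradient i = (100.10 − 98.75) / 831 = 1.35 / 831 = 0.001625.
Q = Σ(K_i·b_i) · W · i = 8858 × 1220 × 0.001625 = 17555 m³/day.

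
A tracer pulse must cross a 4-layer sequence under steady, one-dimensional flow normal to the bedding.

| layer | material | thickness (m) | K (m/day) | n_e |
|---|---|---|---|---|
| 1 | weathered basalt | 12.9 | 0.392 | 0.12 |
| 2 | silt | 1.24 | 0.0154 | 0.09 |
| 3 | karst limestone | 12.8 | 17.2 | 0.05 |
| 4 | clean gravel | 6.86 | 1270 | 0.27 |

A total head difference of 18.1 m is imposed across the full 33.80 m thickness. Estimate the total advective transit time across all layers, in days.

26.2

With flow normal to the layers, continuity requires the same specific discharge q through every layer.
Σ(b_i/K_i) = 12.9/0.392 + 1.24/0.0154 + 12.8/17.2 + 6.86/1270 = 114.2 d.
q = Δh / Σ(b_i/K_i) = 18.1 / 114.2 = 0.1585 m/day.
In each layer the seepage velocity is v_i = q/n_i, so the layer transit time is t_i = b_i·n_i / q:
  layer 1 (weathered basalt): t_1 = 12.9 × 0.12 / 0.1585 = 9.765 d
  layer 2 (silt): t_2 = 1.24 × 0.09 / 0.1585 = 0.7040 d
  layer 3 (karst limestone): t_3 = 12.8 × 0.05 / 0.1585 = 4.037 d
  layer 4 (clean gravel): t_4 = 6.86 × 0.27 / 0.1585 = 11.68 d
Total t = Σ t_i = 26.19 days.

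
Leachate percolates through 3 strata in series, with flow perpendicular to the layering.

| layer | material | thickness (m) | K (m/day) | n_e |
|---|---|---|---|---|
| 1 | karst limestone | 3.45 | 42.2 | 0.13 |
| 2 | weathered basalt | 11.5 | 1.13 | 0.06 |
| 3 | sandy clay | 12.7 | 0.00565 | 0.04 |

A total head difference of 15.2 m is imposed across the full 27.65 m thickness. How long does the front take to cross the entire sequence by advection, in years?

With flow normal to the layers, continuity requires the same specific discharge q through every layer.
Σ(b_i/K_i) = 3.45/42.2 + 11.5/1.13 + 12.7/0.00565 = 2258 d.
q = Δh / Σ(b_i/K_i) = 15.2 / 2258 = 0.006731 m/day.
In each layer the seepage velocity is v_i = q/n_i, so the layer transit time is t_i = b_i·n_i / q:
  layer 1 (karst limestone): t_1 = 3.45 × 0.13 / 0.006731 = 66.63 d
  layer 2 (weathered basalt): t_2 = 11.5 × 0.06 / 0.006731 = 102.5 d
  layer 3 (sandy clay): t_3 = 12.7 × 0.04 / 0.006731 = 75.47 d
Total t = Σ t_i = 244.6 days = 0.6697 years.

0.670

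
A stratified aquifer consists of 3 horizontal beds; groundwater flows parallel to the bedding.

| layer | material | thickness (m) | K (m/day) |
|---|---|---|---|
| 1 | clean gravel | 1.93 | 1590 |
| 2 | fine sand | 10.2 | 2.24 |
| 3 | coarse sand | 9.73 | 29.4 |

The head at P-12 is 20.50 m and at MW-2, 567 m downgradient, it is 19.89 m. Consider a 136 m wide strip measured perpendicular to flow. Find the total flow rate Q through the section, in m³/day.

Flow is parallel to layering, so each bed carries its own Darcy discharge and the transmissivities add.
Σ(K_i·b_i) = 1590×1.93 + 2.24×10.2 + 29.4×9.73 = 3378 m²/day.
Hydraulic gradient i = (20.50 − 19.89) / 567 = 0.61 / 567 = 0.001076.
Q = Σ(K_i·b_i) · W · i = 3378 × 136 × 0.001076 = 494.2 m³/day.

494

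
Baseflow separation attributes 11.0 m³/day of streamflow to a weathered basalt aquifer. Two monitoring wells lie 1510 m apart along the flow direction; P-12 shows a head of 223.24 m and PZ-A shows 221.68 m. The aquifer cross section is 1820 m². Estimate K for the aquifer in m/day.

Hydraulic gradient i = (223.24 − 221.68) / 1510 = 1.56 / 1510 = 0.001033.
From Q = K·A·i, K = Q / (A·i) = 11.0 / (1820 × 0.001033) = 5.850 m/day.

5.85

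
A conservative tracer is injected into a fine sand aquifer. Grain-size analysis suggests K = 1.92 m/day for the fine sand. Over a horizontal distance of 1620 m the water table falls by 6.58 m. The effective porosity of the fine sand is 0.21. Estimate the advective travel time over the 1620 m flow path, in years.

Hydraulic gradient i = Δh / L = 6.58 / 1620 = 0.004062.
Darcy flux q = K · i = 1.920 × 0.004062 = 0.007799 m/day.
Seepage velocity v = q / n_e = 0.007799 / 0.21 = 0.03714 m/day.
Travel time t = L / v = 1620 / 0.03714 = 43624 days = 119.4 years.

119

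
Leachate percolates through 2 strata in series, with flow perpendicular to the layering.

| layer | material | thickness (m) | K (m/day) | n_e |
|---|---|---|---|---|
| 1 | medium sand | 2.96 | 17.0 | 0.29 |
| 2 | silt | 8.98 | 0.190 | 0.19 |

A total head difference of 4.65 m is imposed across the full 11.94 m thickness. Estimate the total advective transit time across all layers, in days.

26.2

With flow normal to the layers, continuity requires the same specific discharge q through every layer.
Σ(b_i/K_i) = 2.96/17.0 + 8.98/0.190 = 47.44 d.
q = Δh / Σ(b_i/K_i) = 4.65 / 47.44 = 0.09802 m/day.
In each layer the seepage velocity is v_i = q/n_i, so the layer transit time is t_i = b_i·n_i / q:
  layer 1 (medium sand): t_1 = 2.96 × 0.29 / 0.09802 = 8.757 d
  layer 2 (silt): t_2 = 8.98 × 0.19 / 0.09802 = 17.41 d
Total t = Σ t_i = 26.16 days.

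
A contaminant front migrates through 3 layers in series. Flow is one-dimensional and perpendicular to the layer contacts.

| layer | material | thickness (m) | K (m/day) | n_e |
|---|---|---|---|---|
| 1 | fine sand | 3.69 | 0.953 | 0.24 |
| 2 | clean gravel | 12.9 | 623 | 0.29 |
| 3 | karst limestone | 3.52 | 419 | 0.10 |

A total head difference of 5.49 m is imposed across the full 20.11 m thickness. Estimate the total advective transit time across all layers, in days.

With flow normal to the layers, continuity requires the same specific discharge q through every layer.
Σ(b_i/K_i) = 3.69/0.953 + 12.9/623 + 3.52/419 = 3.901 d.
q = Δh / Σ(b_i/K_i) = 5.49 / 3.901 = 1.407 m/day.
In each layer the seepage velocity is v_i = q/n_i, so the layer transit time is t_i = b_i·n_i / q:
  layer 1 (fine sand): t_1 = 3.69 × 0.24 / 1.407 = 0.6293 d
  layer 2 (clean gravel): t_2 = 12.9 × 0.29 / 1.407 = 2.658 d
  layer 3 (karst limestone): t_3 = 3.52 × 0.10 / 1.407 = 0.2501 d
Total t = Σ t_i = 3.538 days.

3.54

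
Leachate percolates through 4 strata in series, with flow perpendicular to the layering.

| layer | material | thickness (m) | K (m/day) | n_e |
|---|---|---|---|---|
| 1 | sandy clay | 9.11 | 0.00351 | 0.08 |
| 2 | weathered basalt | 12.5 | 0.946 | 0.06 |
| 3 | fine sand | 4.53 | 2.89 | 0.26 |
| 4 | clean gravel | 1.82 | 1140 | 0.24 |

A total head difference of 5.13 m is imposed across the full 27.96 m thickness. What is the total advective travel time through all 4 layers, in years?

4.31

With flow normal to the layers, continuity requires the same specific discharge q through every layer.
Σ(b_i/K_i) = 9.11/0.00351 + 12.5/0.946 + 4.53/2.89 + 1.82/1140 = 2610 d.
q = Δh / Σ(b_i/K_i) = 5.13 / 2610 = 0.001965 m/day.
In each layer the seepage velocity is v_i = q/n_i, so the layer transit time is t_i = b_i·n_i / q:
  layer 1 (sandy clay): t_1 = 9.11 × 0.08 / 0.001965 = 370.8 d
  layer 2 (weathered basalt): t_2 = 12.5 × 0.06 / 0.001965 = 381.6 d
  layer 3 (fine sand): t_3 = 4.53 × 0.26 / 0.001965 = 599.3 d
  layer 4 (clean gravel): t_4 = 1.82 × 0.24 / 0.001965 = 222.3 d
Total t = Σ t_i = 1574 days = 4.309 years.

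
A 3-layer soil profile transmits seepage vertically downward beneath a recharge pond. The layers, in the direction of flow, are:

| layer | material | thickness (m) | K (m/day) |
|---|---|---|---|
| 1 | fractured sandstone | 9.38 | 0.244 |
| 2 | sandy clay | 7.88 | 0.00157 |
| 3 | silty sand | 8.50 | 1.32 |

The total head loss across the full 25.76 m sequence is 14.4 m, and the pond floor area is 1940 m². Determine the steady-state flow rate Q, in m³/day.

5.52

Flow is perpendicular to layering, so the layers act in series and the equivalent K is the thickness-weighted harmonic mean.
Total thickness L = 9.38 + 7.88 + 8.50 = 25.76 m.
Σ(b_i/K_i) = 9.38/0.244 + 7.88/0.00157 + 8.50/1.32 = 5064 d.
K_eq = L / Σ(b_i/K_i) = 25.76 / 5064 = 0.005087 m/day.
Q = K_eq · A · (Δh/L) = 0.005087 × 1940 × (14.4/25.76) = 5.517 m³/day.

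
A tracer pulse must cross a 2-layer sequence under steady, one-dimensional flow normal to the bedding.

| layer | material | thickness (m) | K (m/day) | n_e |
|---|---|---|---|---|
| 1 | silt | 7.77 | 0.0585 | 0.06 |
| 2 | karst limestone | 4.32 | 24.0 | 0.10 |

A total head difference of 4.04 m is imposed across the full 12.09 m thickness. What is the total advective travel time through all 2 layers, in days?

With flow normal to the layers, continuity requires the same specific discharge q through every layer.
Σ(b_i/K_i) = 7.77/0.0585 + 4.32/24.0 = 133.0 d.
q = Δh / Σ(b_i/K_i) = 4.04 / 133.0 = 0.03038 m/day.
In each layer the seepage velocity is v_i = q/n_i, so the layer transit time is t_i = b_i·n_i / q:
  layer 1 (silt): t_1 = 7.77 × 0.06 / 0.03038 = 15.35 d
  layer 2 (karst limestone): t_2 = 4.32 × 0.10 / 0.03038 = 14.22 d
Total t = Σ t_i = 29.57 days.

29.6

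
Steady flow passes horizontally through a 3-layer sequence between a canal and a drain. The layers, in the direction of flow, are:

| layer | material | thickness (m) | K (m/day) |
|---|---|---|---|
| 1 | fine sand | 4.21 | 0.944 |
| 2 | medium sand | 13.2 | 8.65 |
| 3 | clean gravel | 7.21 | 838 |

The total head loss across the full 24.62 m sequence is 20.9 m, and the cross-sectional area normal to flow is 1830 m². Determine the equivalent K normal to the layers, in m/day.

Flow is perpendicular to layering, so the layers act in series and the equivalent K is the thickness-weighted harmonic mean.
Total thickness L = 4.21 + 13.2 + 7.21 = 24.62 m.
Σ(b_i/K_i) = 4.21/0.944 + 13.2/8.65 + 7.21/838 = 5.994 d.
K_eq = L / Σ(b_i/K_i) = 24.62 / 5.994 = 4.107 m/day.

4.11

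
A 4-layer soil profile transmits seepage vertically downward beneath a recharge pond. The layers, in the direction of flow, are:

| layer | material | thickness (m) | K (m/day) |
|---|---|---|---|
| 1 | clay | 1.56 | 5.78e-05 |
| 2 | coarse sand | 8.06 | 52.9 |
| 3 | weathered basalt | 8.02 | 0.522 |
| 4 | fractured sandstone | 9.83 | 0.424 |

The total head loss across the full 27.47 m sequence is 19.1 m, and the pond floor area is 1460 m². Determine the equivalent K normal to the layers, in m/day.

Flow is perpendicular to layering, so the layers act in series and the equivalent K is the thickness-weighted harmonic mean.
Total thickness L = 1.56 + 8.06 + 8.02 + 9.83 = 27.47 m.
Σ(b_i/K_i) = 1.56/5.78e-05 + 8.06/52.9 + 8.02/0.522 + 9.83/0.424 = 27028 d.
K_eq = L / Σ(b_i/K_i) = 27.47 / 27028 = 0.001016 m/day.

0.00102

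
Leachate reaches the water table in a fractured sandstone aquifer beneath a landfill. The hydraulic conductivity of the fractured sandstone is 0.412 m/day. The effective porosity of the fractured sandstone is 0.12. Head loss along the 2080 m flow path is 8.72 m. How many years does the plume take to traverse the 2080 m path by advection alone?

Hydraulic gradient i = Δh / L = 8.72 / 2080 = 0.004192.
Darcy flux q = K · i = 0.4120 × 0.004192 = 0.001727 m/day.
Seepage velocity v = q / n_e = 0.001727 / 0.12 = 0.01439 m/day.
Travel time t = L / v = 2080 / 0.01439 = 1.445e+05 days = 395.6 years.

396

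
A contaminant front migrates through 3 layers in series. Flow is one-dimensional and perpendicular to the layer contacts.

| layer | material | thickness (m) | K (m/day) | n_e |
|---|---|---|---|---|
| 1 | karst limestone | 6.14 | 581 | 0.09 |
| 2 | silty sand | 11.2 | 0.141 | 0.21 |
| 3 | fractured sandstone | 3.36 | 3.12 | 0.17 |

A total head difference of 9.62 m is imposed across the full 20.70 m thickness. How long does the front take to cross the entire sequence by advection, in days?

With flow normal to the layers, continuity requires the same specific discharge q through every layer.
Σ(b_i/K_i) = 6.14/581 + 11.2/0.141 + 3.36/3.12 = 80.52 d.
q = Δh / Σ(b_i/K_i) = 9.62 / 80.52 = 0.1195 m/day.
In each layer the seepage velocity is v_i = q/n_i, so the layer transit time is t_i = b_i·n_i / q:
  layer 1 (karst limestone): t_1 = 6.14 × 0.09 / 0.1195 = 4.625 d
  layer 2 (silty sand): t_2 = 11.2 × 0.21 / 0.1195 = 19.69 d
  layer 3 (fractured sandstone): t_3 = 3.36 × 0.17 / 0.1195 = 4.781 d
Total t = Σ t_i = 29.09 days.

29.1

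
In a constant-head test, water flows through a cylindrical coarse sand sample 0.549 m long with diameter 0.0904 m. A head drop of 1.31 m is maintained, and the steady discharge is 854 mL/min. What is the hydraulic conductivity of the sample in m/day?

80.3

Cross-sectional area A = π·(d/2)² = π × (0.0904/2)² = 0.006418 m².
Convert discharge: 854 mL/min = 1.423e-05 m³/s.
Darcy's law rearranged: K = Q·L / (A·Δh) = 1.423e-05 × 0.549 / (0.006418 × 1.31) = 0.0009294 m/s = 80.30 m/day.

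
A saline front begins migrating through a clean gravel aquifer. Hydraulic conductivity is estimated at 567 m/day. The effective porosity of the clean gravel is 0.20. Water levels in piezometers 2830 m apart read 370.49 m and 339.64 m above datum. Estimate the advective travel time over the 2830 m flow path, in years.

Hydraulic gradient i = (370.49 − 339.64) / 2830 = 30.85 / 2830 = 0.01090.
Darcy flux q = K · i = 567.0 × 0.01090 = 6.181 m/day.
Seepage velocity v = q / n_e = 6.181 / 0.20 = 30.90 m/day.
Travel time t = L / v = 2830 / 30.90 = 91.57 days = 0.2507 years.

0.251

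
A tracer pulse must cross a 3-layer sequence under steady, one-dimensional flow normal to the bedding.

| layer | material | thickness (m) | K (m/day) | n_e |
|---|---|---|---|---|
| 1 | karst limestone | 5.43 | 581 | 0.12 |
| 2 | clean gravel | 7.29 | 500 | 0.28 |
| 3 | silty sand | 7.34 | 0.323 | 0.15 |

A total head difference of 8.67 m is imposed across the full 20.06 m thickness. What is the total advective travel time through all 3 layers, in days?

9.95

With flow normal to the layers, continuity requires the same specific discharge q through every layer.
Σ(b_i/K_i) = 5.43/581 + 7.29/500 + 7.34/0.323 = 22.75 d.
q = Δh / Σ(b_i/K_i) = 8.67 / 22.75 = 0.3811 m/day.
In each layer the seepage velocity is v_i = q/n_i, so the layer transit time is t_i = b_i·n_i / q:
  layer 1 (karst limestone): t_1 = 5.43 × 0.12 / 0.3811 = 1.710 d
  layer 2 (clean gravel): t_2 = 7.29 × 0.28 / 0.3811 = 5.356 d
  layer 3 (silty sand): t_3 = 7.34 × 0.15 / 0.3811 = 2.889 d
Total t = Σ t_i = 9.954 days.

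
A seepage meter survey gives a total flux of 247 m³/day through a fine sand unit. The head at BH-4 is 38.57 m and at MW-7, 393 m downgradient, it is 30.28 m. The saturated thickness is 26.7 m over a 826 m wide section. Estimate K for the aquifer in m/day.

0.531

Cross-sectional area A = 826 × 26.7 = 22054 m².
Hydraulic gradient i = (38.57 − 30.28) / 393 = 8.29 / 393 = 0.02109.
From Q = K·A·i, K = Q / (A·i) = 247 / (22054 × 0.02109) = 0.5309 m/day.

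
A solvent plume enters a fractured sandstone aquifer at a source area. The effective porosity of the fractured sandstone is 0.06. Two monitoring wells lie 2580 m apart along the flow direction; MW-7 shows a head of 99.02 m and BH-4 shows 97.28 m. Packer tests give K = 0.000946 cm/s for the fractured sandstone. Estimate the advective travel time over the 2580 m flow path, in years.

Convert K: 0.000946 cm/s × 864 = 0.8173 m/day.
Hydraulic gradient i = (99.02 − 97.28) / 2580 = 1.74 / 2580 = 0.0006744.
Darcy flux q = K · i = 0.8173 × 0.0006744 = 0.0005512 m/day.
Seepage velocity v = q / n_e = 0.0005512 / 0.06 = 0.009187 m/day.
Travel time t = L / v = 2580 / 0.009187 = 2.808e+05 days = 768.9 years.

769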